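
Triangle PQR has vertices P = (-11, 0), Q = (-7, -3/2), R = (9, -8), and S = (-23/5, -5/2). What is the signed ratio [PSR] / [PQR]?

[PQR] = ½·((-11)·(-3/2−(-8)) + (-7)·(-8−0) + 9·(0−(-3/2))) = ½·(-143/2 + 56 + 27/2) = -1.
[PSR] = ½·((-11)·(-5/2−(-8)) + (-23/5)·(-8−0) + 9·(0−(-5/2))) = ½·(-121/2 + 184/5 + 45/2) = -3/5, so the ratio is (-3/5)/(-1) = 3/5.

3/5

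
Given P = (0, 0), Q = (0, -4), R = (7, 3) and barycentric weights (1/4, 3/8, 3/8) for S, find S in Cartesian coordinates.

(21/8, -3/8)

S = (1/4)·P + (3/8)·Q + (3/8)·R.
x-coordinate: (1/4)·0 + (3/8)·0 + (3/8)·7 = 21/8.
y-coordinate: (1/4)·0 + (3/8)·(-4) + (3/8)·3 = -3/8.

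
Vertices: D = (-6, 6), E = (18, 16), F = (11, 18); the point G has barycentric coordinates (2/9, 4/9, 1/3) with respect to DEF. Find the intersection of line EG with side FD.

(21/5, 66/5)

Line EG meets FD where the E-coordinate vanishes; zeroing G's E-weight and renormalizing leaves F, D-weights 1/3 : 2/9 → (3/5, 2/5).
So H = (3/5)·F + (2/5)·D = (21/5, 66/5).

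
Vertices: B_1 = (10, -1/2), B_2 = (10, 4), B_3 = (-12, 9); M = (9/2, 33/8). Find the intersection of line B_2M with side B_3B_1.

Barycentric coordinates of M with respect to B_1B_2B_3: (1/4, 1/2, 1/4).
On side B_3B_1 the B_2-coordinate is zero; dropping M's B_2-weight 1/2 and renormalizing the remaining 1/4 : 1/4 gives weights 1/2, 1/2 on B_3, B_1.
N = (1/2)·(-12, 9) + (1/2)·(10, -1/2) = (-1, 17/4).

(-1, 17/4)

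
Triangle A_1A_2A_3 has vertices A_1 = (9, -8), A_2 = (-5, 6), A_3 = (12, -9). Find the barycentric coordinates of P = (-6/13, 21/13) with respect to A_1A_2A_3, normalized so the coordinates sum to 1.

Signed area of the reference triangle: [A_1A_2A_3] = ½·(9·(6−(-9)) + (-5)·(-9−(-8)) + 12·(-8−6)) = ½·(135 + 5 − 168) = -14.
[PA_2A_3] = ½·((-6/13)·(6−(-9)) + (-5)·(-9−(21/13)) + 12·(21/13−6)) = ½·(-90/13 + 690/13 − 684/13) = -42/13, so the A_1-coordinate is (-42/13)/(-14) = 3/13.
[A_1PA_3] = ½·(9·(21/13−(-9)) + (-6/13)·(-9−(-8)) + 12·(-8−(21/13))) = ½·(1242/13 + 6/13 − 1500/13) = -126/13, so the A_2-coordinate is 9/13.
[A_1A_2P] = ½·(9·(6−(21/13)) + (-5)·(21/13−(-8)) + (-6/13)·(-8−6)) = ½·(513/13 − 625/13 + 84/13) = -14/13, so the A_3-coordinate is 1/13.

(3/13, 9/13, 1/13)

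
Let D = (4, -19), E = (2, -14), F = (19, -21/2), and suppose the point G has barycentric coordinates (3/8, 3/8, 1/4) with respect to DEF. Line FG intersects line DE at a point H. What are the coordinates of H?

(3, -33/2)

Line FG meets DE where the F-coordinate vanishes; zeroing G's F-weight and renormalizing leaves D, E-weights 3/8 : 3/8 → (1/2, 1/2).
So H = (1/2)·D + (1/2)·E = (3, -33/2).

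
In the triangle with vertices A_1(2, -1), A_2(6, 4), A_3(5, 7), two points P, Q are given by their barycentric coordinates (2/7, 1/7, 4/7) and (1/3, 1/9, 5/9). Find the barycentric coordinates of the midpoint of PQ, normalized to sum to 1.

(13/42, 8/63, 71/126)

Since both coordinate triples sum to 1, the midpoint's barycentrics are the componentwise average.
(2/7+1/3)/2 = 13/42; similarly 8/63 and 71/126.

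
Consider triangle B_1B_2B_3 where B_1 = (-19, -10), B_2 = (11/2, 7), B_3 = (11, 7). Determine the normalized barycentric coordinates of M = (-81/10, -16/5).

(3/5, 1/5, 1/5)

Signed area of the reference triangle: [B_1B_2B_3] = ½·((-19)·(7−7) + (11/2)·(7−(-10)) + 11·(-10−7)) = ½·(0 + 187/2 − 187) = -187/4.
[MB_2B_3] = ½·((-81/10)·(7−7) + (11/2)·(7−(-16/5)) + 11·(-16/5−7)) = ½·(0 + 561/10 − 561/5) = -561/20, so the B_1-coordinate is (-561/20)/(-187/4) = 3/5.
[B_1MB_3] = ½·((-19)·(-16/5−7) + (-81/10)·(7−(-10)) + 11·(-10−(-16/5))) = ½·(969/5 − 1377/10 − 374/5) = -187/20, so the B_2-coordinate is 1/5.
[B_1B_2M] = ½·((-19)·(7−(-16/5)) + (11/2)·(-16/5−(-10)) + (-81/10)·(-10−7)) = ½·(-969/5 + 187/5 + 1377/10) = -187/20, so the B_3-coordinate is 1/5.
Check: 3/5 + 1/5 + 1/5 = 1.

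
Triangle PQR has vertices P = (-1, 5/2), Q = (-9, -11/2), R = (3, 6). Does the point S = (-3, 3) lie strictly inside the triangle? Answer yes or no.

Barycentric coordinates of S: (33/4, -9/4, -5).
The three coordinates are positive, negative, negative; a point is interior exactly when all three are positive.

no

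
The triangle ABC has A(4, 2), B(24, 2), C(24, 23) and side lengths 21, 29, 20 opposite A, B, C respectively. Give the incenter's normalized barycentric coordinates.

(3/10, 29/70, 2/7)

The incenter has barycentric coordinates proportional to the opposite side lengths: (21 : 29 : 20).
Normalizing by 21+29+20 = 70 gives (3/10, 29/70, 2/7).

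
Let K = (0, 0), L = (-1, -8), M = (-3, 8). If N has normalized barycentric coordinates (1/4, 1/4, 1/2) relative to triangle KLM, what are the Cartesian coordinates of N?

N = (1/4)·K + (1/4)·L + (1/2)·M.
x-coordinate: (1/4)·0 + (1/4)·(-1) + (1/2)·(-3) = -7/4.
y-coordinate: (1/4)·0 + (1/4)·(-8) + (1/2)·8 = 2.

(-7/4, 2)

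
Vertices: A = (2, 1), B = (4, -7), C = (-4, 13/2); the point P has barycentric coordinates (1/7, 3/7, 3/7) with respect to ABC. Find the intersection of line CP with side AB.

Line CP meets AB where the C-coordinate vanishes; zeroing P's C-weight and renormalizing leaves A, B-weights 1/7 : 3/7 → (1/4, 3/4).
So Q = (1/4)·A + (3/4)·B = (7/2, -5).

(7/2, -5)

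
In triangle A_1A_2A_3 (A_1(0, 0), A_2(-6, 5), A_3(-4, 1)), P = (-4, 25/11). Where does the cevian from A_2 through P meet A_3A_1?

(-20/7, 5/7)

Barycentric coordinates of P with respect to A_1A_2A_3: (2/11, 4/11, 5/11).
On side A_3A_1 the A_2-coordinate is zero; dropping P's A_2-weight 4/11 and renormalizing the remaining 5/11 : 2/11 gives weights 5/7, 2/7 on A_3, A_1.
Q = (5/7)·(-4, 1) + (2/7)·(0, 0) = (-20/7, 5/7).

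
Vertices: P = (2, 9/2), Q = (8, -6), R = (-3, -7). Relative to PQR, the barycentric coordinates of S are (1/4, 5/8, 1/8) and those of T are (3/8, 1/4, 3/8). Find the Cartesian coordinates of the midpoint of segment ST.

Barycentric coordinates of the midpoint are the average: (5/16, 7/16, 1/4).
Converting: (5/16)·P + (7/16)·Q + (1/4)·R = (27/8, -95/32).

(27/8, -95/32)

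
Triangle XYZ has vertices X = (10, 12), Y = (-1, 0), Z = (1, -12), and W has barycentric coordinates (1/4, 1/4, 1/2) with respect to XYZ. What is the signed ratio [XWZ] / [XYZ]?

The signed ratio [XWZ]/[XYZ] equals the barycentric coordinate of W at vertex Y, which is 1/4.

1/4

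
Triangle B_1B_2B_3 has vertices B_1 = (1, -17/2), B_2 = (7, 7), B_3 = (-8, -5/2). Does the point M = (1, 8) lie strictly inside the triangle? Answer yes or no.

no

Barycentric coordinates of M: (-16/39, 11/13, 22/39).
The three coordinates are negative, positive, positive; a point is interior exactly when all three are positive.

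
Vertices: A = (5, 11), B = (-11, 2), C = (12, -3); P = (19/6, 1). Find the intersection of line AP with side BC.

Barycentric coordinates of P with respect to ABC: (1/6, 1/3, 1/2).
On side BC the A-coordinate is zero; dropping P's A-weight 1/6 and renormalizing the remaining 1/3 : 1/2 gives weights 2/5, 3/5 on B, C.
Q = (2/5)·(-11, 2) + (3/5)·(12, -3) = (14/5, -1).

(14/5, -1)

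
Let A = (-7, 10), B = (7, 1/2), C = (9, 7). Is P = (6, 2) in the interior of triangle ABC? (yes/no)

yes

Barycentric coordinates of P: (19/220, 89/110, 23/220).
The three coordinates are positive, positive, positive; a point is interior exactly when all three are positive.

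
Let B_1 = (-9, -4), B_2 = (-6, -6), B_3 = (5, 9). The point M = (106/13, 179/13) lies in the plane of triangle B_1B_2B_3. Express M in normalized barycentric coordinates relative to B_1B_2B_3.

Signed area of the reference triangle: [B_1B_2B_3] = ½·((-9)·(-6−9) + (-6)·(9−(-4)) + 5·(-4−(-6))) = ½·(135 − 78 + 10) = 67/2.
[MB_2B_3] = ½·((106/13)·(-6−9) + (-6)·(9−(179/13)) + 5·(179/13−(-6))) = ½·(-1590/13 + 372/13 + 1285/13) = 67/26, so the B_1-coordinate is (67/26)/(67/2) = 1/13.
[B_1MB_3] = ½·((-9)·(179/13−9) + (106/13)·(9−(-4)) + 5·(-4−(179/13))) = ½·(-558/13 + 106 − 1155/13) = -335/26, so the B_2-coordinate is -5/13.
[B_1B_2M] = ½·((-9)·(-6−(179/13)) + (-6)·(179/13−(-4)) + (106/13)·(-4−(-6))) = ½·(2313/13 − 1386/13 + 212/13) = 1139/26, so the B_3-coordinate is 17/13.
Check: 1/13 − 5/13 + 17/13 = 1.

(1/13, -5/13, 17/13)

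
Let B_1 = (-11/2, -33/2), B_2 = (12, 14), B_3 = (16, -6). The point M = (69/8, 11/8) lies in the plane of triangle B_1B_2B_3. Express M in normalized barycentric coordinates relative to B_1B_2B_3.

Signed area of the reference triangle: [B_1B_2B_3] = ½·((-11/2)·(14−(-6)) + 12·(-6−(-33/2)) + 16·(-33/2−14)) = ½·(-110 + 126 − 488) = -236.
[MB_2B_3] = ½·((69/8)·(14−(-6)) + 12·(-6−(11/8)) + 16·(11/8−14)) = ½·(345/2 − 177/2 − 202) = -59, so the B_1-coordinate is (-59)/(-236) = 1/4.
[B_1MB_3] = ½·((-11/2)·(11/8−(-6)) + (69/8)·(-6−(-33/2)) + 16·(-33/2−(11/8))) = ½·(-649/16 + 1449/16 − 286) = -118, so the B_2-coordinate is 1/2.
[B_1B_2M] = ½·((-11/2)·(14−(11/8)) + 12·(11/8−(-33/2)) + (69/8)·(-33/2−14)) = ½·(-1111/16 + 429/2 − 4209/16) = -59, so the B_3-coordinate is 1/4.

(1/4, 1/2, 1/4)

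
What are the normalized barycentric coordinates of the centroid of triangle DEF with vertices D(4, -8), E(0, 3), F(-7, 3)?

The centroid is the average of the vertices, so each weight is 1/3.

(1/3, 1/3, 1/3)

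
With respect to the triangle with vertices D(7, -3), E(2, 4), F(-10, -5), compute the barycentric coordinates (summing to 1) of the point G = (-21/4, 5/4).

(-1/4, 3/4, 1/2)

Signed area of the reference triangle: [DEF] = ½·(7·(4−(-5)) + 2·(-5−(-3)) + (-10)·(-3−4)) = ½·(63 − 4 + 70) = 129/2.
[GEF] = ½·((-21/4)·(4−(-5)) + 2·(-5−(5/4)) + (-10)·(5/4−4)) = ½·(-189/4 − 25/2 + 55/2) = -129/8, so the D-coordinate is (-129/8)/(129/2) = -1/4.
[DGF] = ½·(7·(5/4−(-5)) + (-21/4)·(-5−(-3)) + (-10)·(-3−(5/4))) = ½·(175/4 + 21/2 + 85/2) = 387/8, so the E-coordinate is 3/4.
[DEG] = ½·(7·(4−(5/4)) + 2·(5/4−(-3)) + (-21/4)·(-3−4)) = ½·(77/4 + 17/2 + 147/4) = 129/4, so the F-coordinate is 1/2.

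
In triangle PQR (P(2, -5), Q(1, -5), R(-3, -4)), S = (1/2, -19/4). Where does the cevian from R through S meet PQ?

Barycentric coordinates of S with respect to PQR: (1/2, 1/4, 1/4).
On side PQ the R-coordinate is zero; dropping S's R-weight 1/4 and renormalizing the remaining 1/2 : 1/4 gives weights 2/3, 1/3 on P, Q.
T = (2/3)·(2, -5) + (1/3)·(1, -5) = (5/3, -5).

(5/3, -5)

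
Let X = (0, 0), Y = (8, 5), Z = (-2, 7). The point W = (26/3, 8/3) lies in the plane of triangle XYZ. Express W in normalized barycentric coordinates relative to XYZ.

(1/3, 1, -1/3)

Signed area of the reference triangle: [XYZ] = ½·(0·(5−7) + 8·(7−0) + (-2)·(0−5)) = ½·(0 + 56 + 10) = 33.
[WYZ] = ½·((26/3)·(5−7) + 8·(7−(8/3)) + (-2)·(8/3−5)) = ½·(-52/3 + 104/3 + 14/3) = 11, so the X-coordinate is 11/33 = 1/3.
[XWZ] = ½·(0·(8/3−7) + (26/3)·(7−0) + (-2)·(0−(8/3))) = ½·(0 + 182/3 + 16/3) = 33, so the Y-coordinate is 1.
[XYW] = ½·(0·(5−(8/3)) + 8·(8/3−0) + (26/3)·(0−5)) = ½·(0 + 64/3 − 130/3) = -11, so the Z-coordinate is -1/3.
Check: 1/3 + 1 − 1/3 = 1.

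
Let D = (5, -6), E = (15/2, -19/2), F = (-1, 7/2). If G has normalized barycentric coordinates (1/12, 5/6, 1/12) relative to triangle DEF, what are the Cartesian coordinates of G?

G = (1/12)·D + (5/6)·E + (1/12)·F.
x-coordinate: (1/12)·5 + (5/6)·(15/2) + (1/12)·(-1) = 79/12.
y-coordinate: (1/12)·(-6) + (5/6)·(-19/2) + (1/12)·(7/2) = -65/8.

(79/12, -65/8)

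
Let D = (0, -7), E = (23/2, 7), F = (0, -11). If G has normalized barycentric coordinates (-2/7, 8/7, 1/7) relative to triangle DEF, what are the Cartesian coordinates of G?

(92/7, 59/7)

G = (-2/7)·D + (8/7)·E + (1/7)·F.
x-coordinate: (-2/7)·0 + (8/7)·(23/2) + (1/7)·0 = 92/7.
y-coordinate: (-2/7)·(-7) + (8/7)·7 + (1/7)·(-11) = 59/7.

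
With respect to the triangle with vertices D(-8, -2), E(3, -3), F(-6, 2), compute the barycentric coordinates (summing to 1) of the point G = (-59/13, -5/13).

Signed area of the reference triangle: [DEF] = ½·((-8)·(-3−2) + 3·(2−(-2)) + (-6)·(-2−(-3))) = ½·(40 + 12 − 6) = 23.
[GEF] = ½·((-59/13)·(-3−2) + 3·(2−(-5/13)) + (-6)·(-5/13−(-3))) = ½·(295/13 + 93/13 − 204/13) = 92/13, so the D-coordinate is (92/13)/23 = 4/13.
[DGF] = ½·((-8)·(-5/13−2) + (-59/13)·(2−(-2)) + (-6)·(-2−(-5/13))) = ½·(248/13 − 236/13 + 126/13) = 69/13, so the E-coordinate is 3/13.
[DEG] = ½·((-8)·(-3−(-5/13)) + 3·(-5/13−(-2)) + (-59/13)·(-2−(-3))) = ½·(272/13 + 63/13 − 59/13) = 138/13, so the F-coordinate is 6/13.
Check: 4/13 + 3/13 + 6/13 = 1.

(4/13, 3/13, 6/13)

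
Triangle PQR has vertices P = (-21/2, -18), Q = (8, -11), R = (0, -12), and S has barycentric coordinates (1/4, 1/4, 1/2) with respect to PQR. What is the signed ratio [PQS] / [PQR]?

The signed ratio [PQS]/[PQR] equals the barycentric coordinate of S at vertex R, which is 1/2.

1/2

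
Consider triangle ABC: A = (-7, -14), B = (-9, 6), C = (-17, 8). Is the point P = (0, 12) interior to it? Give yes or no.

no

Barycentric coordinates of P: (-11/26, 69/26, -16/13).
The three coordinates are negative, positive, negative; a point is interior exactly when all three are positive.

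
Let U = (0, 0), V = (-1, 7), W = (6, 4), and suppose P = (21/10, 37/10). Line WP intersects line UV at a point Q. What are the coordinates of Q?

(-1/2, 7/2)

Barycentric coordinates of P with respect to UVW: (3/10, 3/10, 2/5).
On side UV the W-coordinate is zero; dropping P's W-weight 2/5 and renormalizing the remaining 3/10 : 3/10 gives weights 1/2, 1/2 on U, V.
Q = (1/2)·(0, 0) + (1/2)·(-1, 7) = (-1/2, 7/2).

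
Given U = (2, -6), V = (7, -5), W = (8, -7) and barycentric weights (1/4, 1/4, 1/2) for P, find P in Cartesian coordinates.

(25/4, -25/4)

P = (1/4)·U + (1/4)·V + (1/2)·W.
x-coordinate: (1/4)·2 + (1/4)·7 + (1/2)·8 = 25/4.
y-coordinate: (1/4)·(-6) + (1/4)·(-5) + (1/2)·(-7) = -25/4.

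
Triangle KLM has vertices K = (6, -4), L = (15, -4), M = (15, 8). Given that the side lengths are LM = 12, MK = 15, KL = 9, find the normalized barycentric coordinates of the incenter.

(1/3, 5/12, 1/4)

The incenter has barycentric coordinates proportional to the opposite side lengths: (12 : 15 : 9).
Normalizing by 12+15+9 = 36 gives (1/3, 5/12, 1/4).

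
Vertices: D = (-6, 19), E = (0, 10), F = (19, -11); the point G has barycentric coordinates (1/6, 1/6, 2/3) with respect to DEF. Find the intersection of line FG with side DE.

Line FG meets DE where the F-coordinate vanishes; zeroing G's F-weight and renormalizing leaves D, E-weights 1/6 : 1/6 → (1/2, 1/2).
So H = (1/2)·D + (1/2)·E = (-3, 29/2).

(-3, 29/2)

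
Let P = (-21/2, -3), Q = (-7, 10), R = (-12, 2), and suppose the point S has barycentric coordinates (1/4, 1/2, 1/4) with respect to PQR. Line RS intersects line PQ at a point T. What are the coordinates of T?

Line RS meets PQ where the R-coordinate vanishes; zeroing S's R-weight and renormalizing leaves P, Q-weights 1/4 : 1/2 → (1/3, 2/3).
So T = (1/3)·P + (2/3)·Q = (-49/6, 17/3).

(-49/6, 17/3)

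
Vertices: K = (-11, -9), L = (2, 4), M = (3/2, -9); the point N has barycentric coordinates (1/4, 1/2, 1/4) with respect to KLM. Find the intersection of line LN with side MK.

Line LN meets MK where the L-coordinate vanishes; zeroing N's L-weight and renormalizing leaves M, K-weights 1/4 : 1/4 → (1/2, 1/2).
So J = (1/2)·M + (1/2)·K = (-19/4, -9).

(-19/4, -9)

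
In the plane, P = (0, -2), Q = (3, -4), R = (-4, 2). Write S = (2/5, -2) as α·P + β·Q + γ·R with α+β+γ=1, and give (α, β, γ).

Signed area of the reference triangle: [PQR] = ½·(0·(-4−2) + 3·(2−(-2)) + (-4)·(-2−(-4))) = ½·(0 + 12 − 8) = 2.
[SQR] = ½·((2/5)·(-4−2) + 3·(2−(-2)) + (-4)·(-2−(-4))) = ½·(-12/5 + 12 − 8) = 4/5, so the P-coordinate is (4/5)/2 = 2/5.
[PSR] = ½·(0·(-2−2) + (2/5)·(2−(-2)) + (-4)·(-2−(-2))) = ½·(0 + 8/5 + 0) = 4/5, so the Q-coordinate is 2/5.
[PQS] = ½·(0·(-4−(-2)) + 3·(-2−(-2)) + (2/5)·(-2−(-4))) = ½·(0 + 0 + 4/5) = 2/5, so the R-coordinate is 1/5.
Check: 2/5 + 2/5 + 1/5 = 1.

(2/5, 2/5, 1/5)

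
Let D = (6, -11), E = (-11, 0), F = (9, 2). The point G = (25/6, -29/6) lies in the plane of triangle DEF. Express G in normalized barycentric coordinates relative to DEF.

(1/2, 1/6, 1/3)

Signed area of the reference triangle: [DEF] = ½·(6·(0−2) + (-11)·(2−(-11)) + 9·(-11−0)) = ½·(-12 − 143 − 99) = -127.
[GEF] = ½·((25/6)·(0−2) + (-11)·(2−(-29/6)) + 9·(-29/6−0)) = ½·(-25/3 − 451/6 − 87/2) = -127/2, so the D-coordinate is (-127/2)/(-127) = 1/2.
[DGF] = ½·(6·(-29/6−2) + (25/6)·(2−(-11)) + 9·(-11−(-29/6))) = ½·(-41 + 325/6 − 111/2) = -127/6, so the E-coordinate is 1/6.
[DEG] = ½·(6·(0−(-29/6)) + (-11)·(-29/6−(-11)) + (25/6)·(-11−0)) = ½·(29 − 407/6 − 275/6) = -127/3, so the F-coordinate is 1/3.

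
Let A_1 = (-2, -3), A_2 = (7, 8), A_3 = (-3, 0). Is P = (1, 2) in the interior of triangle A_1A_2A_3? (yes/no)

yes

Barycentric coordinates of P: (6/19, 7/19, 6/19).
The three coordinates are positive, positive, positive; a point is interior exactly when all three are positive.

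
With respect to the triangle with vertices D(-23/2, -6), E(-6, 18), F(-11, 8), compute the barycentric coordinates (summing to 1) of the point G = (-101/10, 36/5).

(1/5, 1/5, 3/5)

Signed area of the reference triangle: [DEF] = ½·((-23/2)·(18−8) + (-6)·(8−(-6)) + (-11)·(-6−18)) = ½·(-115 − 84 + 264) = 65/2.
[GEF] = ½·((-101/10)·(18−8) + (-6)·(8−(36/5)) + (-11)·(36/5−18)) = ½·(-101 − 24/5 + 594/5) = 13/2, so the D-coordinate is (13/2)/(65/2) = 1/5.
[DGF] = ½·((-23/2)·(36/5−8) + (-101/10)·(8−(-6)) + (-11)·(-6−(36/5))) = ½·(46/5 − 707/5 + 726/5) = 13/2, so the E-coordinate is 1/5.
[DEG] = ½·((-23/2)·(18−(36/5)) + (-6)·(36/5−(-6)) + (-101/10)·(-6−18)) = ½·(-621/5 − 396/5 + 1212/5) = 39/2, so the F-coordinate is 3/5.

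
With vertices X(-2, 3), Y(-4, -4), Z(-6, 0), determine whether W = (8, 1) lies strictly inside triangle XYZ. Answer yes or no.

no

Barycentric coordinates of W: (29/11, 19/11, -37/11).
The three coordinates are positive, positive, negative; a point is interior exactly when all three are positive.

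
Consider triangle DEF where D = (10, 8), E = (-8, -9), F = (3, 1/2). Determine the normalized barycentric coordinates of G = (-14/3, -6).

Signed area of the reference triangle: [DEF] = ½·(10·(-9−(1/2)) + (-8)·(1/2−8) + 3·(8−(-9))) = ½·(-95 + 60 + 51) = 8.
[GEF] = ½·((-14/3)·(-9−(1/2)) + (-8)·(1/2−(-6)) + 3·(-6−(-9))) = ½·(133/3 − 52 + 9) = 2/3, so the D-coordinate is (2/3)/8 = 1/12.
[DGF] = ½·(10·(-6−(1/2)) + (-14/3)·(1/2−8) + 3·(8−(-6))) = ½·(-65 + 35 + 42) = 6, so the E-coordinate is 3/4.
[DEG] = ½·(10·(-9−(-6)) + (-8)·(-6−8) + (-14/3)·(8−(-9))) = ½·(-30 + 112 − 238/3) = 4/3, so the F-coordinate is 1/6.
Check: 1/12 + 3/4 + 1/6 = 1.

(1/12, 3/4, 1/6)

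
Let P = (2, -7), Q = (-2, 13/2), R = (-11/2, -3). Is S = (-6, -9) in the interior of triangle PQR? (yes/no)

Barycentric coordinates of S: (65/341, -188/341, 464/341).
The three coordinates are positive, negative, positive; a point is interior exactly when all three are positive.

no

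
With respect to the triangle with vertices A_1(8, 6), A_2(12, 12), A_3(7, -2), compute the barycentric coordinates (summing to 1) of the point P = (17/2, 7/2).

(1/4, 1/4, 1/2)

Signed area of the reference triangle: [A_1A_2A_3] = ½·(8·(12−(-2)) + 12·(-2−6) + 7·(6−12)) = ½·(112 − 96 − 42) = -13.
[PA_2A_3] = ½·((17/2)·(12−(-2)) + 12·(-2−(7/2)) + 7·(7/2−12)) = ½·(119 − 66 − 119/2) = -13/4, so the A_1-coordinate is (-13/4)/(-13) = 1/4.
[A_1PA_3] = ½·(8·(7/2−(-2)) + (17/2)·(-2−6) + 7·(6−(7/2))) = ½·(44 − 68 + 35/2) = -13/4, so the A_2-coordinate is 1/4.
[A_1A_2P] = ½·(8·(12−(7/2)) + 12·(7/2−6) + (17/2)·(6−12)) = ½·(68 − 30 − 51) = -13/2, so the A_3-coordinate is 1/2.
Check: 1/4 + 1/4 + 1/2 = 1.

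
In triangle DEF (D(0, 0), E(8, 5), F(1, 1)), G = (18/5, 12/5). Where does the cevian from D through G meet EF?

Barycentric coordinates of G with respect to DEF: (1/5, 2/5, 2/5).
On side EF the D-coordinate is zero; dropping G's D-weight 1/5 and renormalizing the remaining 2/5 : 2/5 gives weights 1/2, 1/2 on E, F.
H = (1/2)·(8, 5) + (1/2)·(1, 1) = (9/2, 3).

(9/2, 3)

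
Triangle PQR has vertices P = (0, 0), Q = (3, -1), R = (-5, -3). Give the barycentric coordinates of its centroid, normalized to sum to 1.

The centroid is the average of the vertices, so each weight is 1/3.

(1/3, 1/3, 1/3)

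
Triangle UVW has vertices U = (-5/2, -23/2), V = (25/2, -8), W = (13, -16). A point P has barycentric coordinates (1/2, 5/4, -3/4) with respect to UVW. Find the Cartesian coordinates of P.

(37/8, -15/4)

P = (1/2)·U + (5/4)·V + (-3/4)·W.
x-coordinate: (1/2)·(-5/2) + (5/4)·(25/2) + (-3/4)·13 = 37/8.
y-coordinate: (1/2)·(-23/2) + (5/4)·(-8) + (-3/4)·(-16) = -15/4.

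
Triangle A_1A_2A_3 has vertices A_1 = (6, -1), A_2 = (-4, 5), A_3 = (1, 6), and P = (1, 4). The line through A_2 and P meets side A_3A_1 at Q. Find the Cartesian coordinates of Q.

Barycentric coordinates of P with respect to A_1A_2A_3: (1/4, 1/4, 1/2).
On side A_3A_1 the A_2-coordinate is zero; dropping P's A_2-weight 1/4 and renormalizing the remaining 1/2 : 1/4 gives weights 2/3, 1/3 on A_3, A_1.
Q = (2/3)·(1, 6) + (1/3)·(6, -1) = (8/3, 11/3).

(8/3, 11/3)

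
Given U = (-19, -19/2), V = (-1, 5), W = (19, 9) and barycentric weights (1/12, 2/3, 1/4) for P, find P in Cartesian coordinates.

(5/2, 115/24)

P = (1/12)·U + (2/3)·V + (1/4)·W.
x-coordinate: (1/12)·(-19) + (2/3)·(-1) + (1/4)·19 = 5/2.
y-coordinate: (1/12)·(-19/2) + (2/3)·5 + (1/4)·9 = 115/24.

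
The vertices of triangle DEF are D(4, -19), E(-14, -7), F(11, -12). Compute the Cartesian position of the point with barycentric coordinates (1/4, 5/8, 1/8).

(-51/8, -85/8)

G = (1/4)·D + (5/8)·E + (1/8)·F.
x-coordinate: (1/4)·4 + (5/8)·(-14) + (1/8)·11 = -51/8.
y-coordinate: (1/4)·(-19) + (5/8)·(-7) + (1/8)·(-12) = -85/8.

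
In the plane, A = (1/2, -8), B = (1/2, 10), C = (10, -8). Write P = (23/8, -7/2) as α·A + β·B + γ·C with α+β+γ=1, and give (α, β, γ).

(1/2, 1/4, 1/4)

Signed area of the reference triangle: [ABC] = ½·((1/2)·(10−(-8)) + (1/2)·(-8−(-8)) + 10·(-8−10)) = ½·(9 + 0 − 180) = -171/2.
[PBC] = ½·((23/8)·(10−(-8)) + (1/2)·(-8−(-7/2)) + 10·(-7/2−10)) = ½·(207/4 − 9/4 − 135) = -171/4, so the A-coordinate is (-171/4)/(-171/2) = 1/2.
[APC] = ½·((1/2)·(-7/2−(-8)) + (23/8)·(-8−(-8)) + 10·(-8−(-7/2))) = ½·(9/4 + 0 − 45) = -171/8, so the B-coordinate is 1/4.
[ABP] = ½·((1/2)·(10−(-7/2)) + (1/2)·(-7/2−(-8)) + (23/8)·(-8−10)) = ½·(27/4 + 9/4 − 207/4) = -171/8, so the C-coordinate is 1/4.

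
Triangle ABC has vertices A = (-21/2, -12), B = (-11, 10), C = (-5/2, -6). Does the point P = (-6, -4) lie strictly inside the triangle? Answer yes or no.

Barycentric coordinates of P: (39/179, 37/179, 103/179).
The three coordinates are positive, positive, positive; a point is interior exactly when all three are positive.

yes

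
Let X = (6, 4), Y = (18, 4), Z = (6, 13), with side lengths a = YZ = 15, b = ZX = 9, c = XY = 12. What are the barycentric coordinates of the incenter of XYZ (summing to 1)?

The incenter has barycentric coordinates proportional to the opposite side lengths: (15 : 9 : 12).
Normalizing by 15+9+12 = 36 gives (5/12, 1/4, 1/3).

(5/12, 1/4, 1/3)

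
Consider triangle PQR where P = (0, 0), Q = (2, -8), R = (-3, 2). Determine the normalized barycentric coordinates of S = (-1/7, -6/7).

Signed area of the reference triangle: [PQR] = ½·(0·(-8−2) + 2·(2−0) + (-3)·(0−(-8))) = ½·(0 + 4 − 24) = -10.
[SQR] = ½·((-1/7)·(-8−2) + 2·(2−(-6/7)) + (-3)·(-6/7−(-8))) = ½·(10/7 + 40/7 − 150/7) = -50/7, so the P-coordinate is (-50/7)/(-10) = 5/7.
[PSR] = ½·(0·(-6/7−2) + (-1/7)·(2−0) + (-3)·(0−(-6/7))) = ½·(0 − 2/7 − 18/7) = -10/7, so the Q-coordinate is 1/7.
[PQS] = ½·(0·(-8−(-6/7)) + 2·(-6/7−0) + (-1/7)·(0−(-8))) = ½·(0 − 12/7 − 8/7) = -10/7, so the R-coordinate is 1/7.
Check: 5/7 + 1/7 + 1/7 = 1.

(5/7, 1/7, 1/7)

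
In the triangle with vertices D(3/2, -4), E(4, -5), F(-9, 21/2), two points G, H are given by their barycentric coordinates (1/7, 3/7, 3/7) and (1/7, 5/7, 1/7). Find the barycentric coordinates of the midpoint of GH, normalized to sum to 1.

(1/7, 4/7, 2/7)

Since both coordinate triples sum to 1, the midpoint's barycentrics are the componentwise average.
(1/7+1/7)/2 = 1/7; similarly 4/7 and 2/7.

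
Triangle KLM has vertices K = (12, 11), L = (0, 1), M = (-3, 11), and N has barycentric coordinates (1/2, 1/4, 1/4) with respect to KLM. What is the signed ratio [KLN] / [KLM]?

1/4

The signed ratio [KLN]/[KLM] equals the barycentric coordinate of N at vertex M, which is 1/4.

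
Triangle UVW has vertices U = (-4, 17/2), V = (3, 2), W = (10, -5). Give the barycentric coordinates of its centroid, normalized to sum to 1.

(1/3, 1/3, 1/3)

The centroid is the average of the vertices, so each weight is 1/3.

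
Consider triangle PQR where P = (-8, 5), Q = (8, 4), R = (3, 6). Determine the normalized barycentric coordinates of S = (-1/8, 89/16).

(5/16, 1/16, 5/8)

Signed area of the reference triangle: [PQR] = ½·((-8)·(4−6) + 8·(6−5) + 3·(5−4)) = ½·(16 + 8 + 3) = 27/2.
[SQR] = ½·((-1/8)·(4−6) + 8·(6−(89/16)) + 3·(89/16−4)) = ½·(1/4 + 7/2 + 75/16) = 135/32, so the P-coordinate is (135/32)/(27/2) = 5/16.
[PSR] = ½·((-8)·(89/16−6) + (-1/8)·(6−5) + 3·(5−(89/16))) = ½·(7/2 − 1/8 − 27/16) = 27/32, so the Q-coordinate is 1/16.
[PQS] = ½·((-8)·(4−(89/16)) + 8·(89/16−5) + (-1/8)·(5−4)) = ½·(25/2 + 9/2 − 1/8) = 135/16, so the R-coordinate is 5/8.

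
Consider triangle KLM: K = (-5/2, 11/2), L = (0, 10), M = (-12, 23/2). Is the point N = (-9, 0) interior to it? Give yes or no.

Barycentric coordinates of N: (178/77, -365/231, 62/231).
The three coordinates are positive, negative, positive; a point is interior exactly when all three are positive.

no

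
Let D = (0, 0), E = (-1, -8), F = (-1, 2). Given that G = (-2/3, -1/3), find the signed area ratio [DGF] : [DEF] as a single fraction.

1/6

[DEF] = ½·(0·(-8−2) + (-1)·(2−0) + (-1)·(0−(-8))) = ½·(0 − 2 − 8) = -5.
[DGF] = ½·(0·(-1/3−2) + (-2/3)·(2−0) + (-1)·(0−(-1/3))) = ½·(0 − 4/3 − 1/3) = -5/6, so the ratio is (-5/6)/(-5) = 1/6.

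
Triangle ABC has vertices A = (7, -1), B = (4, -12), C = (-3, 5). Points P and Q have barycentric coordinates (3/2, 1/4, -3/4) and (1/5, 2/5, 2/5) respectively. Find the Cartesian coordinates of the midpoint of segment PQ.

(311/40, -45/8)

Barycentric coordinates of the midpoint are the average: (17/20, 13/40, -7/40).
Converting: (17/20)·A + (13/40)·B + (-7/40)·C = (311/40, -45/8).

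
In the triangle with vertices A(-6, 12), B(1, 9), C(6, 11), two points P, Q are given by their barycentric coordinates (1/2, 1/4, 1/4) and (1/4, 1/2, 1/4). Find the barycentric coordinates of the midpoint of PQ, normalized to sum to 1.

(3/8, 3/8, 1/4)

Since both coordinate triples sum to 1, the midpoint's barycentrics are the componentwise average.
(1/2+1/4)/2 = 3/8; similarly 3/8 and 1/4.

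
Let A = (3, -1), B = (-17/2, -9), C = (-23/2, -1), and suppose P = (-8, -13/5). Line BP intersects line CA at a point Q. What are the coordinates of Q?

(-63/8, -1)

Barycentric coordinates of P with respect to ABC: (1/5, 1/5, 3/5).
On side CA the B-coordinate is zero; dropping P's B-weight 1/5 and renormalizing the remaining 3/5 : 1/5 gives weights 3/4, 1/4 on C, A.
Q = (3/4)·(-23/2, -1) + (1/4)·(3, -1) = (-63/8, -1).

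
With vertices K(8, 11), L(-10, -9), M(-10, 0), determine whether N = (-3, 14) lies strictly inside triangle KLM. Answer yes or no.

no

Barycentric coordinates of N: (7/18, -175/162, 137/81).
The three coordinates are positive, negative, positive; a point is interior exactly when all three are positive.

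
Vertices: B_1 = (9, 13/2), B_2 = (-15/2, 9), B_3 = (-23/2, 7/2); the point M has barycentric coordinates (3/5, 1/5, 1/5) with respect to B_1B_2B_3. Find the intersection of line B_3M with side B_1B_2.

Line B_3M meets B_1B_2 where the B_3-coordinate vanishes; zeroing M's B_3-weight and renormalizing leaves B_1, B_2-weights 3/5 : 1/5 → (3/4, 1/4).
So N = (3/4)·B_1 + (1/4)·B_2 = (39/8, 57/8).

(39/8, 57/8)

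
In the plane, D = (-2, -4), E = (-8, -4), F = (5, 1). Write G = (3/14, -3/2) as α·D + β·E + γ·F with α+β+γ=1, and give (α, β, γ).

(2/7, 3/14, 1/2)

Signed area of the reference triangle: [DEF] = ½·((-2)·(-4−1) + (-8)·(1−(-4)) + 5·(-4−(-4))) = ½·(10 − 40 + 0) = -15.
[GEF] = ½·((3/14)·(-4−1) + (-8)·(1−(-3/2)) + 5·(-3/2−(-4))) = ½·(-15/14 − 20 + 25/2) = -30/7, so the D-coordinate is (-30/7)/(-15) = 2/7.
[DGF] = ½·((-2)·(-3/2−1) + (3/14)·(1−(-4)) + 5·(-4−(-3/2))) = ½·(5 + 15/14 − 25/2) = -45/14, so the E-coordinate is 3/14.
[DEG] = ½·((-2)·(-4−(-3/2)) + (-8)·(-3/2−(-4)) + (3/14)·(-4−(-4))) = ½·(5 − 20 + 0) = -15/2, so the F-coordinate is 1/2.
Check: 2/7 + 3/14 + 1/2 = 1.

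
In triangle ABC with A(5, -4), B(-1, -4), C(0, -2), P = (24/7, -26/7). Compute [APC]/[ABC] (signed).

[ABC] = ½·(5·(-4−(-2)) + (-1)·(-2−(-4)) + 0·(-4−(-4))) = ½·(-10 − 2 + 0) = -6.
[APC] = ½·(5·(-26/7−(-2)) + (24/7)·(-2−(-4)) + 0·(-4−(-26/7))) = ½·(-60/7 + 48/7 + 0) = -6/7, so the ratio is (-6/7)/(-6) = 1/7.

1/7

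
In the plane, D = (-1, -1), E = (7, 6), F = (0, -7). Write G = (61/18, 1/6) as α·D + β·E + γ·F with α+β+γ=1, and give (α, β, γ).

Signed area of the reference triangle: [DEF] = ½·((-1)·(6−(-7)) + 7·(-7−(-1)) + 0·(-1−6)) = ½·(-13 − 42 + 0) = -55/2.
[GEF] = ½·((61/18)·(6−(-7)) + 7·(-7−(1/6)) + 0·(1/6−6)) = ½·(793/18 − 301/6 + 0) = -55/18, so the D-coordinate is (-55/18)/(-55/2) = 1/9.
[DGF] = ½·((-1)·(1/6−(-7)) + (61/18)·(-7−(-1)) + 0·(-1−(1/6))) = ½·(-43/6 − 61/3 + 0) = -55/4, so the E-coordinate is 1/2.
[DEG] = ½·((-1)·(6−(1/6)) + 7·(1/6−(-1)) + (61/18)·(-1−6)) = ½·(-35/6 + 49/6 − 427/18) = -385/36, so the F-coordinate is 7/18.

(1/9, 1/2, 7/18)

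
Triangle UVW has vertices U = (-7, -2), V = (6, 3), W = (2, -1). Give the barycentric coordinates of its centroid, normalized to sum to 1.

The centroid is the average of the vertices, so each weight is 1/3.

(1/3, 1/3, 1/3)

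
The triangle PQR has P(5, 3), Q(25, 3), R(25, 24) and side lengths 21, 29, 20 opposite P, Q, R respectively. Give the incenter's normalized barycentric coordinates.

(3/10, 29/70, 2/7)

The incenter has barycentric coordinates proportional to the opposite side lengths: (21 : 29 : 20).
Normalizing by 21+29+20 = 70 gives (3/10, 29/70, 2/7).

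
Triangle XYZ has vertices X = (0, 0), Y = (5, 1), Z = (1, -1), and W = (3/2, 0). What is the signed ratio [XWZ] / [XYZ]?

[XYZ] = ½·(0·(1−(-1)) + 5·(-1−0) + 1·(0−1)) = ½·(0 − 5 − 1) = -3.
[XWZ] = ½·(0·(0−(-1)) + (3/2)·(-1−0) + 1·(0−0)) = ½·(0 − 3/2 + 0) = -3/4, so the ratio is (-3/4)/(-3) = 1/4.

1/4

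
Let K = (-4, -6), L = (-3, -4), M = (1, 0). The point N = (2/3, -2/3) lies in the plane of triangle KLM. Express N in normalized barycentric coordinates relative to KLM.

Signed area of the reference triangle: [KLM] = ½·((-4)·(-4−0) + (-3)·(0−(-6)) + 1·(-6−(-4))) = ½·(16 − 18 − 2) = -2.
[NLM] = ½·((2/3)·(-4−0) + (-3)·(0−(-2/3)) + 1·(-2/3−(-4))) = ½·(-8/3 − 2 + 10/3) = -2/3, so the K-coordinate is (-2/3)/(-2) = 1/3.
[KNM] = ½·((-4)·(-2/3−0) + (2/3)·(0−(-6)) + 1·(-6−(-2/3))) = ½·(8/3 + 4 − 16/3) = 2/3, so the L-coordinate is -1/3.
[KLN] = ½·((-4)·(-4−(-2/3)) + (-3)·(-2/3−(-6)) + (2/3)·(-6−(-4))) = ½·(40/3 − 16 − 4/3) = -2, so the M-coordinate is 1.
Check: 1/3 − 1/3 + 1 = 1.

(1/3, -1/3, 1)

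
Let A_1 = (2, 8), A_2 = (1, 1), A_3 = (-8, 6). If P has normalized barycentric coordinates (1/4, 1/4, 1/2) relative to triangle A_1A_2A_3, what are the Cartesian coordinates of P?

P = (1/4)·A_1 + (1/4)·A_2 + (1/2)·A_3.
x-coordinate: (1/4)·2 + (1/4)·1 + (1/2)·(-8) = -13/4.
y-coordinate: (1/4)·8 + (1/4)·1 + (1/2)·6 = 21/4.

(-13/4, 21/4)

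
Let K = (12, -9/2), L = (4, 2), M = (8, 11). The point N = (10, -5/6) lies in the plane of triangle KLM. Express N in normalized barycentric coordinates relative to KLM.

(2/3, 1/6, 1/6)

Signed area of the reference triangle: [KLM] = ½·(12·(2−11) + 4·(11−(-9/2)) + 8·(-9/2−2)) = ½·(-108 + 62 − 52) = -49.
[NLM] = ½·(10·(2−11) + 4·(11−(-5/6)) + 8·(-5/6−2)) = ½·(-90 + 142/3 − 68/3) = -98/3, so the K-coordinate is (-98/3)/(-49) = 2/3.
[KNM] = ½·(12·(-5/6−11) + 10·(11−(-9/2)) + 8·(-9/2−(-5/6))) = ½·(-142 + 155 − 88/3) = -49/6, so the L-coordinate is 1/6.
[KLN] = ½·(12·(2−(-5/6)) + 4·(-5/6−(-9/2)) + 10·(-9/2−2)) = ½·(34 + 44/3 − 65) = -49/6, so the M-coordinate is 1/6.
Check: 2/3 + 1/6 + 1/6 = 1.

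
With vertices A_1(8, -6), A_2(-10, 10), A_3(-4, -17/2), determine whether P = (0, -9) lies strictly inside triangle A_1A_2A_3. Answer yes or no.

no

Barycentric coordinates of P: (71/237, -16/237, 182/237).
The three coordinates are positive, negative, positive; a point is interior exactly when all three are positive.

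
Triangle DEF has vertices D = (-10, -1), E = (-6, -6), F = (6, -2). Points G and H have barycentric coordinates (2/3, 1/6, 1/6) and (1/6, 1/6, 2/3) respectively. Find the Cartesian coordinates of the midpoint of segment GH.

Barycentric coordinates of the midpoint are the average: (5/12, 1/6, 5/12).
Converting: (5/12)·D + (1/6)·E + (5/12)·F = (-8/3, -9/4).

(-8/3, -9/4)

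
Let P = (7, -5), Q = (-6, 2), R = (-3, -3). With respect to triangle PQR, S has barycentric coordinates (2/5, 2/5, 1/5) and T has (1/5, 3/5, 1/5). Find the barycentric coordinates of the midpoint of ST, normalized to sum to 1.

(3/10, 1/2, 1/5)

Since both coordinate triples sum to 1, the midpoint's barycentrics are the componentwise average.
(2/5+1/5)/2 = 3/10; similarly 1/2 and 1/5.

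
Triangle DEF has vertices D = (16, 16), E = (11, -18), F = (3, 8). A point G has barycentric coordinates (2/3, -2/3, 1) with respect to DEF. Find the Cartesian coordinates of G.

G = (2/3)·D + (-2/3)·E + 1·F.
x-coordinate: (2/3)·16 + (-2/3)·11 + 1·3 = 19/3.
y-coordinate: (2/3)·16 + (-2/3)·(-18) + 1·8 = 92/3.

(19/3, 92/3)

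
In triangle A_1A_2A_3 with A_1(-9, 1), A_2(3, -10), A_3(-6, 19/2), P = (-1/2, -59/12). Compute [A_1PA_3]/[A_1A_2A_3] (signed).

2/3

[A_1A_2A_3] = ½·((-9)·(-10−(19/2)) + 3·(19/2−1) + (-6)·(1−(-10))) = ½·(351/2 + 51/2 − 66) = 135/2.
[A_1PA_3] = ½·((-9)·(-59/12−(19/2)) + (-1/2)·(19/2−1) + (-6)·(1−(-59/12))) = ½·(519/4 − 17/4 − 71/2) = 45, so the ratio is 45/(135/2) = 2/3.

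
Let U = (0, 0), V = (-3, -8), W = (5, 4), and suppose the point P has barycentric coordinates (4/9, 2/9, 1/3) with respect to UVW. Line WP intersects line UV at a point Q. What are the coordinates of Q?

(-1, -8/3)

Line WP meets UV where the W-coordinate vanishes; zeroing P's W-weight and renormalizing leaves U, V-weights 4/9 : 2/9 → (2/3, 1/3).
So Q = (2/3)·U + (1/3)·V = (-1, -8/3).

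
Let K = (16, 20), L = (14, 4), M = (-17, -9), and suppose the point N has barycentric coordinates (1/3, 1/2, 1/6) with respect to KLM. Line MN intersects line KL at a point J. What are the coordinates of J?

(74/5, 52/5)

Line MN meets KL where the M-coordinate vanishes; zeroing N's M-weight and renormalizing leaves K, L-weights 1/3 : 1/2 → (2/5, 3/5).
So J = (2/5)·K + (3/5)·L = (74/5, 52/5).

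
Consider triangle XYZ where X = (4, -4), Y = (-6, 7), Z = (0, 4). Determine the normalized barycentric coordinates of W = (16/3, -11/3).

(5/6, -1/3, 1/2)

Signed area of the reference triangle: [XYZ] = ½·(4·(7−4) + (-6)·(4−(-4)) + 0·(-4−7)) = ½·(12 − 48 + 0) = -18.
[WYZ] = ½·((16/3)·(7−4) + (-6)·(4−(-11/3)) + 0·(-11/3−7)) = ½·(16 − 46 + 0) = -15, so the X-coordinate is (-15)/(-18) = 5/6.
[XWZ] = ½·(4·(-11/3−4) + (16/3)·(4−(-4)) + 0·(-4−(-11/3))) = ½·(-92/3 + 128/3 + 0) = 6, so the Y-coordinate is -1/3.
[XYW] = ½·(4·(7−(-11/3)) + (-6)·(-11/3−(-4)) + (16/3)·(-4−7)) = ½·(128/3 − 2 − 176/3) = -9, so the Z-coordinate is 1/2.
Check: 5/6 − 1/3 + 1/2 = 1.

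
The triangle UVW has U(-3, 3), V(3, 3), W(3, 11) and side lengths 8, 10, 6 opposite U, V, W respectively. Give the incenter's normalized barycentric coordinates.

(1/3, 5/12, 1/4)

The incenter has barycentric coordinates proportional to the opposite side lengths: (8 : 10 : 6).
Normalizing by 8+10+6 = 24 gives (1/3, 5/12, 1/4).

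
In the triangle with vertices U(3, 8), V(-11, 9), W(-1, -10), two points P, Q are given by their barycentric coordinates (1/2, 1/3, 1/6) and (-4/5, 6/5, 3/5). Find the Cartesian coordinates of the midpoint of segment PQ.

(-139/15, 28/15)

Barycentric coordinates of the midpoint are the average: (-3/20, 23/30, 23/60).
Converting: (-3/20)·U + (23/30)·V + (23/60)·W = (-139/15, 28/15).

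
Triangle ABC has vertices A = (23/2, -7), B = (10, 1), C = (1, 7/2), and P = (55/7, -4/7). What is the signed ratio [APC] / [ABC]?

3/7

[ABC] = ½·((23/2)·(1−(7/2)) + 10·(7/2−(-7)) + 1·(-7−1)) = ½·(-115/4 + 105 − 8) = 273/8.
[APC] = ½·((23/2)·(-4/7−(7/2)) + (55/7)·(7/2−(-7)) + 1·(-7−(-4/7))) = ½·(-1311/28 + 165/2 − 45/7) = 117/8, so the ratio is (117/8)/(273/8) = 3/7.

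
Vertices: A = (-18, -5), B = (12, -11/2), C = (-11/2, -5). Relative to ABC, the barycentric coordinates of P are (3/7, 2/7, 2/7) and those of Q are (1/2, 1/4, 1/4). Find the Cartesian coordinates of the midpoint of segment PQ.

Barycentric coordinates of the midpoint are the average: (13/28, 15/56, 15/56).
Converting: (13/28)·A + (15/56)·B + (15/56)·C = (-741/112, -575/112).

(-741/112, -575/112)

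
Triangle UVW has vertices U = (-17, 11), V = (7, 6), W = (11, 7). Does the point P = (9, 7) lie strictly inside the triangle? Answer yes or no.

Barycentric coordinates of P: (1/22, 2/11, 17/22).
The three coordinates are positive, positive, positive; a point is interior exactly when all three are positive.

yes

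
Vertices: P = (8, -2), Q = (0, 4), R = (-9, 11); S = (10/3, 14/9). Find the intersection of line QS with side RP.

Barycentric coordinates of S with respect to PQR: (2/3, 1/9, 2/9).
On side RP the Q-coordinate is zero; dropping S's Q-weight 1/9 and renormalizing the remaining 2/9 : 2/3 gives weights 1/4, 3/4 on R, P.
T = (1/4)·(-9, 11) + (3/4)·(8, -2) = (15/4, 5/4).

(15/4, 5/4)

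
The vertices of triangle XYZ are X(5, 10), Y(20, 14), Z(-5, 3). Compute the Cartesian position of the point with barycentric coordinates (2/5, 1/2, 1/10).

W = (2/5)·X + (1/2)·Y + (1/10)·Z.
x-coordinate: (2/5)·5 + (1/2)·20 + (1/10)·(-5) = 23/2.
y-coordinate: (2/5)·10 + (1/2)·14 + (1/10)·3 = 113/10.

(23/2, 113/10)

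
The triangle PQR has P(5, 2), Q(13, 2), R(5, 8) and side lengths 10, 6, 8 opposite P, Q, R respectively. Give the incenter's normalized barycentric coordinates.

(5/12, 1/4, 1/3)

The incenter has barycentric coordinates proportional to the opposite side lengths: (10 : 6 : 8).
Normalizing by 10+6+8 = 24 gives (5/12, 1/4, 1/3).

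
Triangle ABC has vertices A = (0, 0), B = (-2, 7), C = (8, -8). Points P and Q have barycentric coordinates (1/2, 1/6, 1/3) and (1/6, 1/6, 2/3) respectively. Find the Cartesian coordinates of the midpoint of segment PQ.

Barycentric coordinates of the midpoint are the average: (1/3, 1/6, 1/2).
Converting: (1/3)·A + (1/6)·B + (1/2)·C = (11/3, -17/6).

(11/3, -17/6)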